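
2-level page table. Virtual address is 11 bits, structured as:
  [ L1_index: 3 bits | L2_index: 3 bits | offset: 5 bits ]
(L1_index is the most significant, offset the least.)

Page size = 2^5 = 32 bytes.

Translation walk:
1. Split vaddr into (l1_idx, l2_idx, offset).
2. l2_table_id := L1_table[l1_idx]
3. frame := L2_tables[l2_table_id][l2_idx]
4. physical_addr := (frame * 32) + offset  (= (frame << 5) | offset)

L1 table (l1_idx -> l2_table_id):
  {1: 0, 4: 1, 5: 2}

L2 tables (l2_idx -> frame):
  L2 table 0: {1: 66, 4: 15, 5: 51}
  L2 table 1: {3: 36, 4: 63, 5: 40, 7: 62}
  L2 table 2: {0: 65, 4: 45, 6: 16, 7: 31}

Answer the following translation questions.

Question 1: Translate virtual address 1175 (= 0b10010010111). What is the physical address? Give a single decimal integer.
vaddr = 1175 = 0b10010010111
Split: l1_idx=4, l2_idx=4, offset=23
L1[4] = 1
L2[1][4] = 63
paddr = 63 * 32 + 23 = 2039

Answer: 2039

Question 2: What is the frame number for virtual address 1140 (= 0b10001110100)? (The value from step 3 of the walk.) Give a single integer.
vaddr = 1140: l1_idx=4, l2_idx=3
L1[4] = 1; L2[1][3] = 36

Answer: 36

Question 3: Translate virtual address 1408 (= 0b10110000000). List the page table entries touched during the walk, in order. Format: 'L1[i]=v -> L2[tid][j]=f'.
Answer: L1[5]=2 -> L2[2][4]=45

Derivation:
vaddr = 1408 = 0b10110000000
Split: l1_idx=5, l2_idx=4, offset=0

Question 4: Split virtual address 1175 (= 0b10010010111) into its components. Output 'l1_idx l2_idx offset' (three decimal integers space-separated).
Answer: 4 4 23

Derivation:
vaddr = 1175 = 0b10010010111
  top 3 bits -> l1_idx = 4
  next 3 bits -> l2_idx = 4
  bottom 5 bits -> offset = 23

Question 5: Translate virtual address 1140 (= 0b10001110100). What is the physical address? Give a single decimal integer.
vaddr = 1140 = 0b10001110100
Split: l1_idx=4, l2_idx=3, offset=20
L1[4] = 1
L2[1][3] = 36
paddr = 36 * 32 + 20 = 1172

Answer: 1172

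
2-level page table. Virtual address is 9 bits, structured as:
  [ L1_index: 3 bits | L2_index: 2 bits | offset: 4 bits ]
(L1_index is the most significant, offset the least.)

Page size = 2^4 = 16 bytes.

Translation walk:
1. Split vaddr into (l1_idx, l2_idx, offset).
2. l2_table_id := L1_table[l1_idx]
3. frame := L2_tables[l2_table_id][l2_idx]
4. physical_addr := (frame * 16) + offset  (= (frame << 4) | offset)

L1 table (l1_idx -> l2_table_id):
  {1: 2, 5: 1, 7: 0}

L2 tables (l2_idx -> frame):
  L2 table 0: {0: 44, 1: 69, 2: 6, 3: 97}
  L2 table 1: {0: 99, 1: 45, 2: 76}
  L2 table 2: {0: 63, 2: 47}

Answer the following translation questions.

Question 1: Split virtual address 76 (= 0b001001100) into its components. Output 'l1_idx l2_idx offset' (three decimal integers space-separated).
Answer: 1 0 12

Derivation:
vaddr = 76 = 0b001001100
  top 3 bits -> l1_idx = 1
  next 2 bits -> l2_idx = 0
  bottom 4 bits -> offset = 12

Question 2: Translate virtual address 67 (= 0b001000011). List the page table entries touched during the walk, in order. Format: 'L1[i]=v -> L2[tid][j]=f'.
vaddr = 67 = 0b001000011
Split: l1_idx=1, l2_idx=0, offset=3

Answer: L1[1]=2 -> L2[2][0]=63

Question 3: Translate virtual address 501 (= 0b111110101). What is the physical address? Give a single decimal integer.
vaddr = 501 = 0b111110101
Split: l1_idx=7, l2_idx=3, offset=5
L1[7] = 0
L2[0][3] = 97
paddr = 97 * 16 + 5 = 1557

Answer: 1557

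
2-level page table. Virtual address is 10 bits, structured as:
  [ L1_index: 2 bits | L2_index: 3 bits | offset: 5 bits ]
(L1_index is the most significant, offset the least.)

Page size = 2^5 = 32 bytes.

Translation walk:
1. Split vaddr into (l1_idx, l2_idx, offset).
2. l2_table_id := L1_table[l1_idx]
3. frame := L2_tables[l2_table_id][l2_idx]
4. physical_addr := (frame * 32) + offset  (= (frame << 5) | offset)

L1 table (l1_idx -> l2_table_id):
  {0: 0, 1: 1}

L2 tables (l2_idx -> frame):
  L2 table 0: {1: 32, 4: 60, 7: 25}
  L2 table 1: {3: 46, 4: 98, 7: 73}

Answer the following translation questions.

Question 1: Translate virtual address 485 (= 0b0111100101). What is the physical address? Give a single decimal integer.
Answer: 2341

Derivation:
vaddr = 485 = 0b0111100101
Split: l1_idx=1, l2_idx=7, offset=5
L1[1] = 1
L2[1][7] = 73
paddr = 73 * 32 + 5 = 2341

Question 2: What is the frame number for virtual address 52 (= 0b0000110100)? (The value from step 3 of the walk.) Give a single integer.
vaddr = 52: l1_idx=0, l2_idx=1
L1[0] = 0; L2[0][1] = 32

Answer: 32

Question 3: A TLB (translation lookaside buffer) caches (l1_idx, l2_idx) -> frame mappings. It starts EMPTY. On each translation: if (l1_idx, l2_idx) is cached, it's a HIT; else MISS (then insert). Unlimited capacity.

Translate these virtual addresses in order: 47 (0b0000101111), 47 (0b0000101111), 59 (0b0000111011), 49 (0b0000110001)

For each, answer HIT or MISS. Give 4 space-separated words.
vaddr=47: (0,1) not in TLB -> MISS, insert
vaddr=47: (0,1) in TLB -> HIT
vaddr=59: (0,1) in TLB -> HIT
vaddr=49: (0,1) in TLB -> HIT

Answer: MISS HIT HIT HIT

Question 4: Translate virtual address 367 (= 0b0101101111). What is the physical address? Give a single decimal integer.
vaddr = 367 = 0b0101101111
Split: l1_idx=1, l2_idx=3, offset=15
L1[1] = 1
L2[1][3] = 46
paddr = 46 * 32 + 15 = 1487

Answer: 1487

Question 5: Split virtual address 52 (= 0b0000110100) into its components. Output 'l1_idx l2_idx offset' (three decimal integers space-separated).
Answer: 0 1 20

Derivation:
vaddr = 52 = 0b0000110100
  top 2 bits -> l1_idx = 0
  next 3 bits -> l2_idx = 1
  bottom 5 bits -> offset = 20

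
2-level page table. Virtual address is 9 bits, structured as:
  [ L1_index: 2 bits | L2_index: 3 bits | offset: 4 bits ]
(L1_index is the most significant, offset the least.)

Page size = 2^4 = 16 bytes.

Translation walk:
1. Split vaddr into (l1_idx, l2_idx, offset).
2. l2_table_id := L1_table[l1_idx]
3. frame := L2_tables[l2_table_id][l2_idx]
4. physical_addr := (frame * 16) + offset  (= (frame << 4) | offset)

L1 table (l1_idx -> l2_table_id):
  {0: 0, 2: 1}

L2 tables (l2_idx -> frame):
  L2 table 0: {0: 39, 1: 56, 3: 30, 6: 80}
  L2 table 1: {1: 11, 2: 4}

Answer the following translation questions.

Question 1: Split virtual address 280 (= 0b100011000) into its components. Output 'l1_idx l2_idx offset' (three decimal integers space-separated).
Answer: 2 1 8

Derivation:
vaddr = 280 = 0b100011000
  top 2 bits -> l1_idx = 2
  next 3 bits -> l2_idx = 1
  bottom 4 bits -> offset = 8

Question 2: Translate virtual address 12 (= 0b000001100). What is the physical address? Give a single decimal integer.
vaddr = 12 = 0b000001100
Split: l1_idx=0, l2_idx=0, offset=12
L1[0] = 0
L2[0][0] = 39
paddr = 39 * 16 + 12 = 636

Answer: 636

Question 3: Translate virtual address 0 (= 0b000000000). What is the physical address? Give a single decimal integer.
Answer: 624

Derivation:
vaddr = 0 = 0b000000000
Split: l1_idx=0, l2_idx=0, offset=0
L1[0] = 0
L2[0][0] = 39
paddr = 39 * 16 + 0 = 624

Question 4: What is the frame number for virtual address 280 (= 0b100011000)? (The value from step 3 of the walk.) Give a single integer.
Answer: 11

Derivation:
vaddr = 280: l1_idx=2, l2_idx=1
L1[2] = 1; L2[1][1] = 11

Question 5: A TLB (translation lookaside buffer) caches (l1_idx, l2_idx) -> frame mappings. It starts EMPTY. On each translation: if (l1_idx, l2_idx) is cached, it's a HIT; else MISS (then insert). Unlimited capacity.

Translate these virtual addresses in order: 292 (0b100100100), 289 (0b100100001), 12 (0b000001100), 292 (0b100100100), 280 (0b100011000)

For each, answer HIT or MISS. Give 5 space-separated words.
Answer: MISS HIT MISS HIT MISS

Derivation:
vaddr=292: (2,2) not in TLB -> MISS, insert
vaddr=289: (2,2) in TLB -> HIT
vaddr=12: (0,0) not in TLB -> MISS, insert
vaddr=292: (2,2) in TLB -> HIT
vaddr=280: (2,1) not in TLB -> MISS, insert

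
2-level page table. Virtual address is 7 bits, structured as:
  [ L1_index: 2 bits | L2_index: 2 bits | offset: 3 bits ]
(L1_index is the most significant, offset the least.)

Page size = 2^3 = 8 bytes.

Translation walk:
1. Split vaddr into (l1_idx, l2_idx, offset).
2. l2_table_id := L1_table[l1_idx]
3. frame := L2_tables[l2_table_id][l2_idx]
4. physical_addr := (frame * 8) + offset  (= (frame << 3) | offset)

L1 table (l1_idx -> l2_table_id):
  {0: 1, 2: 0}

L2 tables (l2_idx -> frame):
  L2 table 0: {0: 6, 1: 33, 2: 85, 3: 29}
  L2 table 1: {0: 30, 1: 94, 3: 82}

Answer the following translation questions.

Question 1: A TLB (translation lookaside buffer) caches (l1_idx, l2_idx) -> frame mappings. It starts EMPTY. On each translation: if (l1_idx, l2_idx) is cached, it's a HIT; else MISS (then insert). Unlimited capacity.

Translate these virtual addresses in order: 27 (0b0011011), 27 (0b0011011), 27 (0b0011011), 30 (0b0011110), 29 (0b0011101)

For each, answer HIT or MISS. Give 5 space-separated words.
Answer: MISS HIT HIT HIT HIT

Derivation:
vaddr=27: (0,3) not in TLB -> MISS, insert
vaddr=27: (0,3) in TLB -> HIT
vaddr=27: (0,3) in TLB -> HIT
vaddr=30: (0,3) in TLB -> HIT
vaddr=29: (0,3) in TLB -> HIT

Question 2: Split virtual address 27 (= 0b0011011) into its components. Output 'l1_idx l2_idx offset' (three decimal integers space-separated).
Answer: 0 3 3

Derivation:
vaddr = 27 = 0b0011011
  top 2 bits -> l1_idx = 0
  next 2 bits -> l2_idx = 3
  bottom 3 bits -> offset = 3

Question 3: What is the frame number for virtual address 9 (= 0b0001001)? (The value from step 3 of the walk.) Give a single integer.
vaddr = 9: l1_idx=0, l2_idx=1
L1[0] = 1; L2[1][1] = 94

Answer: 94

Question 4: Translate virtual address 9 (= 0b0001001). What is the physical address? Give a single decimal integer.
Answer: 753

Derivation:
vaddr = 9 = 0b0001001
Split: l1_idx=0, l2_idx=1, offset=1
L1[0] = 1
L2[1][1] = 94
paddr = 94 * 8 + 1 = 753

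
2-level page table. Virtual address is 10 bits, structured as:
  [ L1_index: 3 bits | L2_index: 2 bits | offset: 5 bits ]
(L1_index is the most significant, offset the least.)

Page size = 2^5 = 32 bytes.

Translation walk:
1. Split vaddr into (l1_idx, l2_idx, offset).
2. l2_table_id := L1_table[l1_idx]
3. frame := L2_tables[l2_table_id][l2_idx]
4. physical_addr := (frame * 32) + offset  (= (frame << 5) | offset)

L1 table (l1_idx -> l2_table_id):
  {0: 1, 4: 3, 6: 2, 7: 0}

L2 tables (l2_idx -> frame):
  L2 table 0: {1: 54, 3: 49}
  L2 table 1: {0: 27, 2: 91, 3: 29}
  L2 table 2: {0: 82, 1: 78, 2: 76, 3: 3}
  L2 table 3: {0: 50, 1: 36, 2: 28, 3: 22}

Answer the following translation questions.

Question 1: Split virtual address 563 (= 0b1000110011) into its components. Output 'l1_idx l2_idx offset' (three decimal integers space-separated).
vaddr = 563 = 0b1000110011
  top 3 bits -> l1_idx = 4
  next 2 bits -> l2_idx = 1
  bottom 5 bits -> offset = 19

Answer: 4 1 19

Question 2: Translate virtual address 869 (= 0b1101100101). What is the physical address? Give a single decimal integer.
vaddr = 869 = 0b1101100101
Split: l1_idx=6, l2_idx=3, offset=5
L1[6] = 2
L2[2][3] = 3
paddr = 3 * 32 + 5 = 101

Answer: 101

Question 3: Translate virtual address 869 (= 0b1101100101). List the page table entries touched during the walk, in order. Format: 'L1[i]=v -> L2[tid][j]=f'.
vaddr = 869 = 0b1101100101
Split: l1_idx=6, l2_idx=3, offset=5

Answer: L1[6]=2 -> L2[2][3]=3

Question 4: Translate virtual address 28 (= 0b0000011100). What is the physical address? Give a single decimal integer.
vaddr = 28 = 0b0000011100
Split: l1_idx=0, l2_idx=0, offset=28
L1[0] = 1
L2[1][0] = 27
paddr = 27 * 32 + 28 = 892

Answer: 892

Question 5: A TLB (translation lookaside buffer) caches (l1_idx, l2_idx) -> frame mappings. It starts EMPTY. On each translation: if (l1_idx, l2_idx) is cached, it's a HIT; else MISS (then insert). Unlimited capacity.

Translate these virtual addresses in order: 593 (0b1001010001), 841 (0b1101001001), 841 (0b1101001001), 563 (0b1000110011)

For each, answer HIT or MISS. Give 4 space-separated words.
vaddr=593: (4,2) not in TLB -> MISS, insert
vaddr=841: (6,2) not in TLB -> MISS, insert
vaddr=841: (6,2) in TLB -> HIT
vaddr=563: (4,1) not in TLB -> MISS, insert

Answer: MISS MISS HIT MISS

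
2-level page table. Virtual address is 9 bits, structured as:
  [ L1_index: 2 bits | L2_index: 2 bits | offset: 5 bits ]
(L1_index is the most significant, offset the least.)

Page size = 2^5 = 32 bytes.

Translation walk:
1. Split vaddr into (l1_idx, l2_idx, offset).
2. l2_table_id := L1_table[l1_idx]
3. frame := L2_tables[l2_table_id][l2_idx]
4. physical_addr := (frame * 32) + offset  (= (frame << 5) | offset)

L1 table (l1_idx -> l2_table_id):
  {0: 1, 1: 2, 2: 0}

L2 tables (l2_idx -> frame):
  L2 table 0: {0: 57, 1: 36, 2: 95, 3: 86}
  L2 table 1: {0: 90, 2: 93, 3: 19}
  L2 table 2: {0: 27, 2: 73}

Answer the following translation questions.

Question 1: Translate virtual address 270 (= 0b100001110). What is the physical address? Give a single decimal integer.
vaddr = 270 = 0b100001110
Split: l1_idx=2, l2_idx=0, offset=14
L1[2] = 0
L2[0][0] = 57
paddr = 57 * 32 + 14 = 1838

Answer: 1838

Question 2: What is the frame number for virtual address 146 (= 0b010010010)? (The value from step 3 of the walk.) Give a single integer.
Answer: 27

Derivation:
vaddr = 146: l1_idx=1, l2_idx=0
L1[1] = 2; L2[2][0] = 27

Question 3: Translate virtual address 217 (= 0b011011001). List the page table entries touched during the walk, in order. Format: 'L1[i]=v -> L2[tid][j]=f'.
vaddr = 217 = 0b011011001
Split: l1_idx=1, l2_idx=2, offset=25

Answer: L1[1]=2 -> L2[2][2]=73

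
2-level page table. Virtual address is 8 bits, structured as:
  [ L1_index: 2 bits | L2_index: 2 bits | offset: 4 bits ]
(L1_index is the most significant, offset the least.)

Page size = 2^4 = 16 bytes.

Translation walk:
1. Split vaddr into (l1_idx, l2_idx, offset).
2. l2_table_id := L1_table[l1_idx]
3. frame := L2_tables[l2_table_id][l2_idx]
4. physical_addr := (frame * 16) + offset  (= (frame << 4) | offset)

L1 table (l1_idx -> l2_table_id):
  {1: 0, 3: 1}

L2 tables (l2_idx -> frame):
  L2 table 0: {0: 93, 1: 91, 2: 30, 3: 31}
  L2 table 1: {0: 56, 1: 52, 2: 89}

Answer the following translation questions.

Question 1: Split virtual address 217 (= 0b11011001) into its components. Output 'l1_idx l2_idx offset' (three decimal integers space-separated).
Answer: 3 1 9

Derivation:
vaddr = 217 = 0b11011001
  top 2 bits -> l1_idx = 3
  next 2 bits -> l2_idx = 1
  bottom 4 bits -> offset = 9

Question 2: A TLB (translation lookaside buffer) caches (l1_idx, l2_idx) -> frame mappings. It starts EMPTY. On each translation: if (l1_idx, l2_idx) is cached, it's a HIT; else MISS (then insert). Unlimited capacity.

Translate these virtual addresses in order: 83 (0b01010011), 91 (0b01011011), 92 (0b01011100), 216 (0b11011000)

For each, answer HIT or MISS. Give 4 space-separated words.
vaddr=83: (1,1) not in TLB -> MISS, insert
vaddr=91: (1,1) in TLB -> HIT
vaddr=92: (1,1) in TLB -> HIT
vaddr=216: (3,1) not in TLB -> MISS, insert

Answer: MISS HIT HIT MISS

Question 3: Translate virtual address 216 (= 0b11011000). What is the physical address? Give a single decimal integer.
vaddr = 216 = 0b11011000
Split: l1_idx=3, l2_idx=1, offset=8
L1[3] = 1
L2[1][1] = 52
paddr = 52 * 16 + 8 = 840

Answer: 840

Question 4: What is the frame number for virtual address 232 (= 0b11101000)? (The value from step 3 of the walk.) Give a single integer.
Answer: 89

Derivation:
vaddr = 232: l1_idx=3, l2_idx=2
L1[3] = 1; L2[1][2] = 89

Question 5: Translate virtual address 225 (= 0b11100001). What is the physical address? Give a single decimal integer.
vaddr = 225 = 0b11100001
Split: l1_idx=3, l2_idx=2, offset=1
L1[3] = 1
L2[1][2] = 89
paddr = 89 * 16 + 1 = 1425

Answer: 1425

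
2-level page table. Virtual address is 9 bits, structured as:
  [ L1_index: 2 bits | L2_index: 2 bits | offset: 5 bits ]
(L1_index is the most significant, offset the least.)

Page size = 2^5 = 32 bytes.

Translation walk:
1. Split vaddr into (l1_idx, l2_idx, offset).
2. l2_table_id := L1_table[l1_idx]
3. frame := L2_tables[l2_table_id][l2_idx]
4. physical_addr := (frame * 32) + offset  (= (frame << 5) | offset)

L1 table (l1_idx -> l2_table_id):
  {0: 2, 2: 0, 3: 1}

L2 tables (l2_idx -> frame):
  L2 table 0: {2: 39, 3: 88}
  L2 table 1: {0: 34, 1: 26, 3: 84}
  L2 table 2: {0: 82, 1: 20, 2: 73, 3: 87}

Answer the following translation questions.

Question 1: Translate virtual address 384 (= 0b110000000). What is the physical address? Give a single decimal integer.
vaddr = 384 = 0b110000000
Split: l1_idx=3, l2_idx=0, offset=0
L1[3] = 1
L2[1][0] = 34
paddr = 34 * 32 + 0 = 1088

Answer: 1088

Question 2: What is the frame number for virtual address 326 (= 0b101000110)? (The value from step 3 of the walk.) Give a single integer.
vaddr = 326: l1_idx=2, l2_idx=2
L1[2] = 0; L2[0][2] = 39

Answer: 39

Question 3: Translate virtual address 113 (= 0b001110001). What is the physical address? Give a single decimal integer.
vaddr = 113 = 0b001110001
Split: l1_idx=0, l2_idx=3, offset=17
L1[0] = 2
L2[2][3] = 87
paddr = 87 * 32 + 17 = 2801

Answer: 2801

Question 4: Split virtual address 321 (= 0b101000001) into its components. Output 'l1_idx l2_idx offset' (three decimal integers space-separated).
Answer: 2 2 1

Derivation:
vaddr = 321 = 0b101000001
  top 2 bits -> l1_idx = 2
  next 2 bits -> l2_idx = 2
  bottom 5 bits -> offset = 1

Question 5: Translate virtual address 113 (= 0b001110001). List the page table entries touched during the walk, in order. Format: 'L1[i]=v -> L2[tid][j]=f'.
vaddr = 113 = 0b001110001
Split: l1_idx=0, l2_idx=3, offset=17

Answer: L1[0]=2 -> L2[2][3]=87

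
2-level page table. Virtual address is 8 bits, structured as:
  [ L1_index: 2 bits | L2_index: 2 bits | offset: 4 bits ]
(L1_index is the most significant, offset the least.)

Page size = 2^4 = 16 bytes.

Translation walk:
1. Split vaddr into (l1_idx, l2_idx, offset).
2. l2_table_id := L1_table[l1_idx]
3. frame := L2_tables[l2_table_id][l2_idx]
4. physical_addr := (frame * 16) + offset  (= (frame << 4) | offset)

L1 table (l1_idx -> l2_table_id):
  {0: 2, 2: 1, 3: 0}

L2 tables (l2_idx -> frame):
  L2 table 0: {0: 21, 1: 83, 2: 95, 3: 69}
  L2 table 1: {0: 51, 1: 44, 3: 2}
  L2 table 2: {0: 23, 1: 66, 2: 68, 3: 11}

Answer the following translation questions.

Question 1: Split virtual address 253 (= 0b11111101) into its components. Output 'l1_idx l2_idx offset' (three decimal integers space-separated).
Answer: 3 3 13

Derivation:
vaddr = 253 = 0b11111101
  top 2 bits -> l1_idx = 3
  next 2 bits -> l2_idx = 3
  bottom 4 bits -> offset = 13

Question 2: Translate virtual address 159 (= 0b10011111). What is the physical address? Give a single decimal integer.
vaddr = 159 = 0b10011111
Split: l1_idx=2, l2_idx=1, offset=15
L1[2] = 1
L2[1][1] = 44
paddr = 44 * 16 + 15 = 719

Answer: 719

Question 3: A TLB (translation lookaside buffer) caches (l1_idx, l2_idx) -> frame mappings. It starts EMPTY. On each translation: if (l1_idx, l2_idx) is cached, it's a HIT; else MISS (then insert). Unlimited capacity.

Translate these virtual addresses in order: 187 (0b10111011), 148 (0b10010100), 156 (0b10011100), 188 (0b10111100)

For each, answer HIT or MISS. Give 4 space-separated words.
Answer: MISS MISS HIT HIT

Derivation:
vaddr=187: (2,3) not in TLB -> MISS, insert
vaddr=148: (2,1) not in TLB -> MISS, insert
vaddr=156: (2,1) in TLB -> HIT
vaddr=188: (2,3) in TLB -> HIT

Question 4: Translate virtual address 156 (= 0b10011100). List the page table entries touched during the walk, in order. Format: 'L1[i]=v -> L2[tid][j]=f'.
Answer: L1[2]=1 -> L2[1][1]=44

Derivation:
vaddr = 156 = 0b10011100
Split: l1_idx=2, l2_idx=1, offset=12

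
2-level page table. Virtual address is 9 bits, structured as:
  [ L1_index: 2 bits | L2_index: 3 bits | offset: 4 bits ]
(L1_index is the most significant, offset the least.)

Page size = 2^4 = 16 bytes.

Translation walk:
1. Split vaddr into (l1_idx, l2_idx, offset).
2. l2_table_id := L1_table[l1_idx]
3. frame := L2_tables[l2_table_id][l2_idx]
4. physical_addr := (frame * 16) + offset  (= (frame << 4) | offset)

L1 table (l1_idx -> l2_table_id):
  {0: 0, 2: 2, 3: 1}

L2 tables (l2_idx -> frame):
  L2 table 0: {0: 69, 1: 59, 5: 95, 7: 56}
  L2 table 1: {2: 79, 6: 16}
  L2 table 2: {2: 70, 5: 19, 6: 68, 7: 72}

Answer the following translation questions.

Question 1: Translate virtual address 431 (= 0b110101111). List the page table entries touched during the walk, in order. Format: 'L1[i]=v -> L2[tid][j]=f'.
Answer: L1[3]=1 -> L2[1][2]=79

Derivation:
vaddr = 431 = 0b110101111
Split: l1_idx=3, l2_idx=2, offset=15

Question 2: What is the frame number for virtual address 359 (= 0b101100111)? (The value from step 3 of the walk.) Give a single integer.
vaddr = 359: l1_idx=2, l2_idx=6
L1[2] = 2; L2[2][6] = 68

Answer: 68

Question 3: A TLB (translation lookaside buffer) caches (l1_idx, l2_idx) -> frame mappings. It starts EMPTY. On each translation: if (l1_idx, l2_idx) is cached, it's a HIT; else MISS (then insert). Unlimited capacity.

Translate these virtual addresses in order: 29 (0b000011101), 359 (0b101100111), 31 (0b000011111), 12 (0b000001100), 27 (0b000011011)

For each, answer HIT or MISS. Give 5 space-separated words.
vaddr=29: (0,1) not in TLB -> MISS, insert
vaddr=359: (2,6) not in TLB -> MISS, insert
vaddr=31: (0,1) in TLB -> HIT
vaddr=12: (0,0) not in TLB -> MISS, insert
vaddr=27: (0,1) in TLB -> HIT

Answer: MISS MISS HIT MISS HIT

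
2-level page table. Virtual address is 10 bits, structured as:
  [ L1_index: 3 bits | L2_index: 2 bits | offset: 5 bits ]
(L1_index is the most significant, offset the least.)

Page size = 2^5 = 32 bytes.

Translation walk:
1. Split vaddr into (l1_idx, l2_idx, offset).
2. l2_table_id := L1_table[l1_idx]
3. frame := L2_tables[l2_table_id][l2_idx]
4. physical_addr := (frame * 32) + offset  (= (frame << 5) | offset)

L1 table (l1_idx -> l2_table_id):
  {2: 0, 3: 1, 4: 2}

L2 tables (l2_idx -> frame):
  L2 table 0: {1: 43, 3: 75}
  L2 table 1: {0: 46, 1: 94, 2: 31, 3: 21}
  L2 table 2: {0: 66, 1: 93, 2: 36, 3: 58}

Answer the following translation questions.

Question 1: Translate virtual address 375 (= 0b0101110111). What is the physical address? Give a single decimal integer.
vaddr = 375 = 0b0101110111
Split: l1_idx=2, l2_idx=3, offset=23
L1[2] = 0
L2[0][3] = 75
paddr = 75 * 32 + 23 = 2423

Answer: 2423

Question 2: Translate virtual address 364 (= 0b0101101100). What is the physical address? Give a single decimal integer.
vaddr = 364 = 0b0101101100
Split: l1_idx=2, l2_idx=3, offset=12
L1[2] = 0
L2[0][3] = 75
paddr = 75 * 32 + 12 = 2412

Answer: 2412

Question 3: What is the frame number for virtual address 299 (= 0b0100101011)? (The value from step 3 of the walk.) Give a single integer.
vaddr = 299: l1_idx=2, l2_idx=1
L1[2] = 0; L2[0][1] = 43

Answer: 43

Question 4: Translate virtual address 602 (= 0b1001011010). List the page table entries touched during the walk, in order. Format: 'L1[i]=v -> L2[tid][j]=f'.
Answer: L1[4]=2 -> L2[2][2]=36

Derivation:
vaddr = 602 = 0b1001011010
Split: l1_idx=4, l2_idx=2, offset=26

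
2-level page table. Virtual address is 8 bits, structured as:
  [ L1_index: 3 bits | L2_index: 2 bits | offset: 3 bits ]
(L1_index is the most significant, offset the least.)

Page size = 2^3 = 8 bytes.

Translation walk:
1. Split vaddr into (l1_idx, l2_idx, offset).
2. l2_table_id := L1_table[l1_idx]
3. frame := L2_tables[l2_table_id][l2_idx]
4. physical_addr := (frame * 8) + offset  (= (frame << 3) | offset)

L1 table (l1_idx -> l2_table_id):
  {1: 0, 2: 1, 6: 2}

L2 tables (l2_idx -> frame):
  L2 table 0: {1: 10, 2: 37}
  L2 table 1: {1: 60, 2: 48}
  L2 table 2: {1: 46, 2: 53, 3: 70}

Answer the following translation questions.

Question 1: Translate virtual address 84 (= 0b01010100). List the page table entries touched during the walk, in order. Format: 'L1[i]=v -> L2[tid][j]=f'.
vaddr = 84 = 0b01010100
Split: l1_idx=2, l2_idx=2, offset=4

Answer: L1[2]=1 -> L2[1][2]=48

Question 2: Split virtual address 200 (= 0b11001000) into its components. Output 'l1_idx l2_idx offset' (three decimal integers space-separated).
Answer: 6 1 0

Derivation:
vaddr = 200 = 0b11001000
  top 3 bits -> l1_idx = 6
  next 2 bits -> l2_idx = 1
  bottom 3 bits -> offset = 0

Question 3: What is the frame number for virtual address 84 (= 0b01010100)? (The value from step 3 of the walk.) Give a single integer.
Answer: 48

Derivation:
vaddr = 84: l1_idx=2, l2_idx=2
L1[2] = 1; L2[1][2] = 48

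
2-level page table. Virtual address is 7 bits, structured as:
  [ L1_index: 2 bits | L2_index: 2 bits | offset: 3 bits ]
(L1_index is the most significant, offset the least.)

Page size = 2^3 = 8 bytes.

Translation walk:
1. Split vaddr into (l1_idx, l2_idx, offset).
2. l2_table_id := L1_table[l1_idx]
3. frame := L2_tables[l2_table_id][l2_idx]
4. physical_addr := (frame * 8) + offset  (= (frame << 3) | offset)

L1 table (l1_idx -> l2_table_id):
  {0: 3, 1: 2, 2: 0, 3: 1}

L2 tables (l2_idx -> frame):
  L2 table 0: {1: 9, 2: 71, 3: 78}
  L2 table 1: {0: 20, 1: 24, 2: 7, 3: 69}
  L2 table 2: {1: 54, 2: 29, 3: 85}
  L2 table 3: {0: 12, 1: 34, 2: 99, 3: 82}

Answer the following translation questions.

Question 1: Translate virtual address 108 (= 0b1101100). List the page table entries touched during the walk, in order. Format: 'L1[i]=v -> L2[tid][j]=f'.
vaddr = 108 = 0b1101100
Split: l1_idx=3, l2_idx=1, offset=4

Answer: L1[3]=1 -> L2[1][1]=24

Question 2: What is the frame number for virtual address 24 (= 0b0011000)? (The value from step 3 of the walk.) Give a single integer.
Answer: 82

Derivation:
vaddr = 24: l1_idx=0, l2_idx=3
L1[0] = 3; L2[3][3] = 82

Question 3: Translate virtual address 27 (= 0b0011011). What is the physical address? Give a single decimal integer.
vaddr = 27 = 0b0011011
Split: l1_idx=0, l2_idx=3, offset=3
L1[0] = 3
L2[3][3] = 82
paddr = 82 * 8 + 3 = 659

Answer: 659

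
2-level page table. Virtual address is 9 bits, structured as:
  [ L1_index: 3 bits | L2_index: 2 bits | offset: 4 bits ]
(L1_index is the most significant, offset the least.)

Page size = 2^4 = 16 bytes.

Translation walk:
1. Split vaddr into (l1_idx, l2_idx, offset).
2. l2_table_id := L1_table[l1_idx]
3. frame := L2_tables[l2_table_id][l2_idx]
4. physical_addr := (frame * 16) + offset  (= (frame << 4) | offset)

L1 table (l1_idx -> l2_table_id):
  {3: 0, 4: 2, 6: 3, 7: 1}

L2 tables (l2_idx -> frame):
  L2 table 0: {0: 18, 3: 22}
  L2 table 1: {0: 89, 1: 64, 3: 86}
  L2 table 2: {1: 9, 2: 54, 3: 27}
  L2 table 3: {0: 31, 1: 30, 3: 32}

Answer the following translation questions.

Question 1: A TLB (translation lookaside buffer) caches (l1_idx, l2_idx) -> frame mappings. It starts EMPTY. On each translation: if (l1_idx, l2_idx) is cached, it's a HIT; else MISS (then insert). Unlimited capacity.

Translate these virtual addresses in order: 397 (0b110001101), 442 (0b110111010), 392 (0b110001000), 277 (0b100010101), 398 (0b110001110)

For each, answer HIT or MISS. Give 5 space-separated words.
vaddr=397: (6,0) not in TLB -> MISS, insert
vaddr=442: (6,3) not in TLB -> MISS, insert
vaddr=392: (6,0) in TLB -> HIT
vaddr=277: (4,1) not in TLB -> MISS, insert
vaddr=398: (6,0) in TLB -> HIT

Answer: MISS MISS HIT MISS HIT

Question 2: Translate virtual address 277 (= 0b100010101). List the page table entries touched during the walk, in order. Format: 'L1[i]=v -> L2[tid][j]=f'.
Answer: L1[4]=2 -> L2[2][1]=9

Derivation:
vaddr = 277 = 0b100010101
Split: l1_idx=4, l2_idx=1, offset=5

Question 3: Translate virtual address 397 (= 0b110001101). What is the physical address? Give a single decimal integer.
vaddr = 397 = 0b110001101
Split: l1_idx=6, l2_idx=0, offset=13
L1[6] = 3
L2[3][0] = 31
paddr = 31 * 16 + 13 = 509

Answer: 509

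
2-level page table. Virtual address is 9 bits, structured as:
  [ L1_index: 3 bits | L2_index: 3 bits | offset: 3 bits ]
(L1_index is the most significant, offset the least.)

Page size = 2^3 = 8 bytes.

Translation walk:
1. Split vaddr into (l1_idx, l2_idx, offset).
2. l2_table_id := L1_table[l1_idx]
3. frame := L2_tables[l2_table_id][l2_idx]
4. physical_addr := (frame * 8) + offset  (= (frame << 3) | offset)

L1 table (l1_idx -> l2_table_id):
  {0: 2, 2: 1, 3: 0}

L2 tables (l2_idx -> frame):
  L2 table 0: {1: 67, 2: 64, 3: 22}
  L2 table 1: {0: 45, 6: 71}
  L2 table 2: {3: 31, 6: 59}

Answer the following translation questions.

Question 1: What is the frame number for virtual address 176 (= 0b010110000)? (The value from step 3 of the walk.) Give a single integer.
Answer: 71

Derivation:
vaddr = 176: l1_idx=2, l2_idx=6
L1[2] = 1; L2[1][6] = 71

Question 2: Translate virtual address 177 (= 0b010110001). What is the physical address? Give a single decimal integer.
vaddr = 177 = 0b010110001
Split: l1_idx=2, l2_idx=6, offset=1
L1[2] = 1
L2[1][6] = 71
paddr = 71 * 8 + 1 = 569

Answer: 569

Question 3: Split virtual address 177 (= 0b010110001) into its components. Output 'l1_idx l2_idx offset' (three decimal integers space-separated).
vaddr = 177 = 0b010110001
  top 3 bits -> l1_idx = 2
  next 3 bits -> l2_idx = 6
  bottom 3 bits -> offset = 1

Answer: 2 6 1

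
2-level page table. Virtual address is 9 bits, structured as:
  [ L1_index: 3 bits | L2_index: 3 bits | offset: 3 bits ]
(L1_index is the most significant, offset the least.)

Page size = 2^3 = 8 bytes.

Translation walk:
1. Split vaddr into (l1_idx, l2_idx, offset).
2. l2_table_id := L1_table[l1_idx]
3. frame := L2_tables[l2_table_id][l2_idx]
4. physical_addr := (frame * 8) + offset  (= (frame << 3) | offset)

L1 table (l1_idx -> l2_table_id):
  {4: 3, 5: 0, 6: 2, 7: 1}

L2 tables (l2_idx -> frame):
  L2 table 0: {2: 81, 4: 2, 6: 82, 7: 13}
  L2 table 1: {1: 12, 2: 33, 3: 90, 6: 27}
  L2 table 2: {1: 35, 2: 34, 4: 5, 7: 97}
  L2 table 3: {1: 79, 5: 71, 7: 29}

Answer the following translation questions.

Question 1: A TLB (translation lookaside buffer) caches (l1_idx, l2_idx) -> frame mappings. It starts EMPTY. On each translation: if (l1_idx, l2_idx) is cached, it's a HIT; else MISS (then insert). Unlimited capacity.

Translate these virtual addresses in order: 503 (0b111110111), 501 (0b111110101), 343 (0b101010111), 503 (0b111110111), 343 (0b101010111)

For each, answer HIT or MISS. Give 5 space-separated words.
Answer: MISS HIT MISS HIT HIT

Derivation:
vaddr=503: (7,6) not in TLB -> MISS, insert
vaddr=501: (7,6) in TLB -> HIT
vaddr=343: (5,2) not in TLB -> MISS, insert
vaddr=503: (7,6) in TLB -> HIT
vaddr=343: (5,2) in TLB -> HIT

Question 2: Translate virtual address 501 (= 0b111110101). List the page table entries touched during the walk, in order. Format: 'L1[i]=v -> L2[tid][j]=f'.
Answer: L1[7]=1 -> L2[1][6]=27

Derivation:
vaddr = 501 = 0b111110101
Split: l1_idx=7, l2_idx=6, offset=5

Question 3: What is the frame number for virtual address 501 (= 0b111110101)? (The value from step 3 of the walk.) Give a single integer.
vaddr = 501: l1_idx=7, l2_idx=6
L1[7] = 1; L2[1][6] = 27

Answer: 27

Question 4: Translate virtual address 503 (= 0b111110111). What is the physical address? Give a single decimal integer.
Answer: 223

Derivation:
vaddr = 503 = 0b111110111
Split: l1_idx=7, l2_idx=6, offset=7
L1[7] = 1
L2[1][6] = 27
paddr = 27 * 8 + 7 = 223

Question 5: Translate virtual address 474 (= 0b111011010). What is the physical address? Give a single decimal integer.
vaddr = 474 = 0b111011010
Split: l1_idx=7, l2_idx=3, offset=2
L1[7] = 1
L2[1][3] = 90
paddr = 90 * 8 + 2 = 722

Answer: 722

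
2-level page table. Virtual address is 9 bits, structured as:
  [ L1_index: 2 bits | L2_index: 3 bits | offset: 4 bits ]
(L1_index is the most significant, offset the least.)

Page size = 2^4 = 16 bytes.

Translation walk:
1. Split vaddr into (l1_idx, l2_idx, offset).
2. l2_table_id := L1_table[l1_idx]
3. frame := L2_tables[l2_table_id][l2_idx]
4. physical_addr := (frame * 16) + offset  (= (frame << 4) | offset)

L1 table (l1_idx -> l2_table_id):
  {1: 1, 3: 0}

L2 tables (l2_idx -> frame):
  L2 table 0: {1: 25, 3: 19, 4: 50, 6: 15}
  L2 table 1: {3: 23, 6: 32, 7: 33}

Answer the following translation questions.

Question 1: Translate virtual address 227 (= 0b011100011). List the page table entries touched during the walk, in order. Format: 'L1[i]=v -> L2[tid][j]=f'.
vaddr = 227 = 0b011100011
Split: l1_idx=1, l2_idx=6, offset=3

Answer: L1[1]=1 -> L2[1][6]=32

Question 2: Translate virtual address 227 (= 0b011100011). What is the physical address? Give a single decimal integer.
Answer: 515

Derivation:
vaddr = 227 = 0b011100011
Split: l1_idx=1, l2_idx=6, offset=3
L1[1] = 1
L2[1][6] = 32
paddr = 32 * 16 + 3 = 515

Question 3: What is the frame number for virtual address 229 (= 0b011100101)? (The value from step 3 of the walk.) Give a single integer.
vaddr = 229: l1_idx=1, l2_idx=6
L1[1] = 1; L2[1][6] = 32

Answer: 32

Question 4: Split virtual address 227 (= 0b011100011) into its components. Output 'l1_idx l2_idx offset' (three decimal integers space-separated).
Answer: 1 6 3

Derivation:
vaddr = 227 = 0b011100011
  top 2 bits -> l1_idx = 1
  next 3 bits -> l2_idx = 6
  bottom 4 bits -> offset = 3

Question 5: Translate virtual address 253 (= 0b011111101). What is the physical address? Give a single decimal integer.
Answer: 541

Derivation:
vaddr = 253 = 0b011111101
Split: l1_idx=1, l2_idx=7, offset=13
L1[1] = 1
L2[1][7] = 33
paddr = 33 * 16 + 13 = 541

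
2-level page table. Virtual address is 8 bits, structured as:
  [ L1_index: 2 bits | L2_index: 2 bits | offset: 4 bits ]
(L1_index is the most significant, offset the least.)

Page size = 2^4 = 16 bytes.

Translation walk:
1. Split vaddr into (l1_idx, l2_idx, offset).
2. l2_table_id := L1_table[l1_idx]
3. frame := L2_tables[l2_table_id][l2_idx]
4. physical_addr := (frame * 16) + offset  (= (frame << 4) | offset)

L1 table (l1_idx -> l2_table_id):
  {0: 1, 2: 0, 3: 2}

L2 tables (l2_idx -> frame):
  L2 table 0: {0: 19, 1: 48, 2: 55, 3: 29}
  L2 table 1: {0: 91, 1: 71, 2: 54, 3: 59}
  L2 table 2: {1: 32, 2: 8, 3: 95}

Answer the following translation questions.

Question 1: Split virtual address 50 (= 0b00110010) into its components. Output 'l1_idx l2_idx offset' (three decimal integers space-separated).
Answer: 0 3 2

Derivation:
vaddr = 50 = 0b00110010
  top 2 bits -> l1_idx = 0
  next 2 bits -> l2_idx = 3
  bottom 4 bits -> offset = 2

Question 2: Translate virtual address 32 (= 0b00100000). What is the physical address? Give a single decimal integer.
Answer: 864

Derivation:
vaddr = 32 = 0b00100000
Split: l1_idx=0, l2_idx=2, offset=0
L1[0] = 1
L2[1][2] = 54
paddr = 54 * 16 + 0 = 864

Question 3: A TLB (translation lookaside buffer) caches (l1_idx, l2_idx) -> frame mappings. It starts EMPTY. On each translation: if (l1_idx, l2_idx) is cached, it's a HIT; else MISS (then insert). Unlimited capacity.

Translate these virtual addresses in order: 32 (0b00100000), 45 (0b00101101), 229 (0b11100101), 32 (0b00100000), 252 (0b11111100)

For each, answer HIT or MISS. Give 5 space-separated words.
vaddr=32: (0,2) not in TLB -> MISS, insert
vaddr=45: (0,2) in TLB -> HIT
vaddr=229: (3,2) not in TLB -> MISS, insert
vaddr=32: (0,2) in TLB -> HIT
vaddr=252: (3,3) not in TLB -> MISS, insert

Answer: MISS HIT MISS HIT MISS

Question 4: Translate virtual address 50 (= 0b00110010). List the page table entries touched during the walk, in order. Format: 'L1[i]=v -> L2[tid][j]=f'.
Answer: L1[0]=1 -> L2[1][3]=59

Derivation:
vaddr = 50 = 0b00110010
Split: l1_idx=0, l2_idx=3, offset=2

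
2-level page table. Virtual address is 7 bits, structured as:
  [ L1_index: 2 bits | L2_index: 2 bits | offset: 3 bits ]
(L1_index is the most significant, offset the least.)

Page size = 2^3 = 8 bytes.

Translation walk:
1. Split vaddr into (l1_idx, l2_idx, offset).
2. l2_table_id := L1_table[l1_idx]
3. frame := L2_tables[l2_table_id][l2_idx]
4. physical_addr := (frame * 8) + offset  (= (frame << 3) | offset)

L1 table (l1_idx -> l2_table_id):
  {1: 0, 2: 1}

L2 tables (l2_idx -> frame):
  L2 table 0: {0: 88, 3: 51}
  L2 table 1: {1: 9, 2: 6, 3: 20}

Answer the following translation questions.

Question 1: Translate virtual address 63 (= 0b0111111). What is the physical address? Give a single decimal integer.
Answer: 415

Derivation:
vaddr = 63 = 0b0111111
Split: l1_idx=1, l2_idx=3, offset=7
L1[1] = 0
L2[0][3] = 51
paddr = 51 * 8 + 7 = 415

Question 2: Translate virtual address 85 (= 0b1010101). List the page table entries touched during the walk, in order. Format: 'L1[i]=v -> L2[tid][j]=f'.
vaddr = 85 = 0b1010101
Split: l1_idx=2, l2_idx=2, offset=5

Answer: L1[2]=1 -> L2[1][2]=6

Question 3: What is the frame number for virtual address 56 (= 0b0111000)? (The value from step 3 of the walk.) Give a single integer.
vaddr = 56: l1_idx=1, l2_idx=3
L1[1] = 0; L2[0][3] = 51

Answer: 51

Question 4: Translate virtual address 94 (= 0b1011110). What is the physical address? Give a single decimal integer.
Answer: 166

Derivation:
vaddr = 94 = 0b1011110
Split: l1_idx=2, l2_idx=3, offset=6
L1[2] = 1
L2[1][3] = 20
paddr = 20 * 8 + 6 = 166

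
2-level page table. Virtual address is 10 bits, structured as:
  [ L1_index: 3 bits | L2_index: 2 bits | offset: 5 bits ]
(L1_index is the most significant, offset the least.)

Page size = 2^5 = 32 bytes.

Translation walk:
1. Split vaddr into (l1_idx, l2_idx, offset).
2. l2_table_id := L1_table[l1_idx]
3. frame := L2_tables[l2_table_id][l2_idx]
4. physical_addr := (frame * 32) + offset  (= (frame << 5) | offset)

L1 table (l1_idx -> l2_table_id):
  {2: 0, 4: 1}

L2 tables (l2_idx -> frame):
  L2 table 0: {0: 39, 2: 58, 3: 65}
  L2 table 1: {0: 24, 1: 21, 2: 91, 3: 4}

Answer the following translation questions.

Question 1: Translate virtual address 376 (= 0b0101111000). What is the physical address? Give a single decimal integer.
Answer: 2104

Derivation:
vaddr = 376 = 0b0101111000
Split: l1_idx=2, l2_idx=3, offset=24
L1[2] = 0
L2[0][3] = 65
paddr = 65 * 32 + 24 = 2104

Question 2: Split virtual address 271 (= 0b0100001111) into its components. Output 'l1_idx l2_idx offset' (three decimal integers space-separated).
vaddr = 271 = 0b0100001111
  top 3 bits -> l1_idx = 2
  next 2 bits -> l2_idx = 0
  bottom 5 bits -> offset = 15

Answer: 2 0 15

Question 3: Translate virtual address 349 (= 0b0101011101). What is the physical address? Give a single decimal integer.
Answer: 1885

Derivation:
vaddr = 349 = 0b0101011101
Split: l1_idx=2, l2_idx=2, offset=29
L1[2] = 0
L2[0][2] = 58
paddr = 58 * 32 + 29 = 1885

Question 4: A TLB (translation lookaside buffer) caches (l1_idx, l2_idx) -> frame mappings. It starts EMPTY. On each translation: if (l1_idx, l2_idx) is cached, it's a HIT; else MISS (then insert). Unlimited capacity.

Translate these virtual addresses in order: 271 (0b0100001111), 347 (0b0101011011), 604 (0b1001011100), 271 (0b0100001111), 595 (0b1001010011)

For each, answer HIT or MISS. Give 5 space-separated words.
vaddr=271: (2,0) not in TLB -> MISS, insert
vaddr=347: (2,2) not in TLB -> MISS, insert
vaddr=604: (4,2) not in TLB -> MISS, insert
vaddr=271: (2,0) in TLB -> HIT
vaddr=595: (4,2) in TLB -> HIT

Answer: MISS MISS MISS HIT HIT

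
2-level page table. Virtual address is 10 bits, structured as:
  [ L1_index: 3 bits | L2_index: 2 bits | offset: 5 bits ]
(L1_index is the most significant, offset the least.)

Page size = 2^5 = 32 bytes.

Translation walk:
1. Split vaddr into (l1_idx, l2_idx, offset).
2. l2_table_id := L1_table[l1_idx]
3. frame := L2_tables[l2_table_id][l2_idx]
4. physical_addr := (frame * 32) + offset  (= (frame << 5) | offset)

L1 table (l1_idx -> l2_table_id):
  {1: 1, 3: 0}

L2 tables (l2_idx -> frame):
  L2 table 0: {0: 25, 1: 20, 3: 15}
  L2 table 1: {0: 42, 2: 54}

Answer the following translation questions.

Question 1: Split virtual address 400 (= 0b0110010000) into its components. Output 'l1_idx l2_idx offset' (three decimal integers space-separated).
Answer: 3 0 16

Derivation:
vaddr = 400 = 0b0110010000
  top 3 bits -> l1_idx = 3
  next 2 bits -> l2_idx = 0
  bottom 5 bits -> offset = 16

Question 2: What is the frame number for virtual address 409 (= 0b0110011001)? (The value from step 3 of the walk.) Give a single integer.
vaddr = 409: l1_idx=3, l2_idx=0
L1[3] = 0; L2[0][0] = 25

Answer: 25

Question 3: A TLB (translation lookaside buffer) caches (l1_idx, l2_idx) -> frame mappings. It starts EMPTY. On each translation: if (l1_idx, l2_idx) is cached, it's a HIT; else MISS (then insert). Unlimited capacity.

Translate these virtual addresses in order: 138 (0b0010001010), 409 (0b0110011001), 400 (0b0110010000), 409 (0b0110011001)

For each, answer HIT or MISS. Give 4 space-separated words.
vaddr=138: (1,0) not in TLB -> MISS, insert
vaddr=409: (3,0) not in TLB -> MISS, insert
vaddr=400: (3,0) in TLB -> HIT
vaddr=409: (3,0) in TLB -> HIT

Answer: MISS MISS HIT HIT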